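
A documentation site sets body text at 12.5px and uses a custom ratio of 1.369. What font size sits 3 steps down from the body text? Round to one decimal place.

4.9px

12.5 ÷ 1.369³ = 12.5 ÷ 2.56573 ≈ 4.87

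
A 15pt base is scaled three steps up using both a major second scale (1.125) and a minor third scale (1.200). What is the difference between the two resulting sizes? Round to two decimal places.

Major second: 15.0 × 1.125³ = 21.3574pt
Minor third: 15.0 × 1.200³ = 25.9200pt
Difference: 25.9200 − 21.3574 = 4.5626pt

4.56pt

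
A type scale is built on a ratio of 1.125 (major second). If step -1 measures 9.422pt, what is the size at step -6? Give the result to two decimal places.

5.23pt

Moving from step -1 to step -6 is 5 steps down, so divide by r⁵.
9.422 ÷ 1.125⁵ = 9.422 ÷ 1.80203 ≈ 5.229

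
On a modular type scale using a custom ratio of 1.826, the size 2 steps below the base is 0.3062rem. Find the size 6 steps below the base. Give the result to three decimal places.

Moving from step -2 to step -6 is 4 steps down, so divide by r⁴.
0.3062 ÷ 1.826⁴ = 0.3062 ÷ 11.11740 ≈ 0.028

0.028rem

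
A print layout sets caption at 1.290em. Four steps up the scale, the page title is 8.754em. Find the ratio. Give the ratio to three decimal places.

r⁴ = 8.754 / 1.290, so r = (8.754/1.290)^(1/4).
r = 6.7860^(1/4) ≈ 1.6140

1.614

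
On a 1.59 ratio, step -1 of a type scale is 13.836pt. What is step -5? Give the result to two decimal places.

2.16pt

13.836 ÷ 1.59⁴ = 13.836 ÷ 6.39129 ≈ 2.165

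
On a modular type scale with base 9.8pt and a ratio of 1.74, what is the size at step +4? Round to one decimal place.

89.8pt

Every step multiplies by the scale ratio.
9.8 × 1.74⁴ = 9.8 × 9.16636 ≈ 89.83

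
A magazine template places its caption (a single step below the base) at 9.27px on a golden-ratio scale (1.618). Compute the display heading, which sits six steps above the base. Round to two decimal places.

Moving from step -1 to step +6 is 7 steps up, so multiply by r⁷.
9.27 × 1.618⁷ = 9.27 × 29.03017 ≈ 269.110

269.11px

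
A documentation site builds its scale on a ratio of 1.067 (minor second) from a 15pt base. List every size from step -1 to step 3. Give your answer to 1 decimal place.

Step -1: 15.0 ÷ 1.067 = 14.1
Step 0: 15pt
Step 1: 15.0 × 1.067 = 16.0
Step 2: 15.0 × 1.067² = 17.1
Step 3: 15.0 × 1.067³ = 18.2

14.1pt, 15.0pt, 16.0pt, 17.1pt, 18.2pt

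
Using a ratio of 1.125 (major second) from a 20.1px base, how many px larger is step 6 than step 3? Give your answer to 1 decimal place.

12.1px

Step 3: 20.1 × 1.125³ = 28.619px
Step 6: 20.1 × 1.125⁶ = 40.748px
Difference: 40.748 − 28.619 = 12.129px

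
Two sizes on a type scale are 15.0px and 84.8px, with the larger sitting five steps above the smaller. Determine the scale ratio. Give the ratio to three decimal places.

The ratio satisfies 15.0 × r⁵ = 84.8, so r = (84.8 / 15.0)^(1/5).
r = 5.6533^(1/5) ≈ 1.4140

1.414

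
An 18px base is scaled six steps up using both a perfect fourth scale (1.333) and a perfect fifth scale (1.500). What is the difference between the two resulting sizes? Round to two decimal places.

Perfect fourth: 18.0 × 1.333⁶ = 100.9842px
Perfect fifth: 18.0 × 1.500⁶ = 205.0312px
Difference: 205.0312 − 100.9842 = 104.0470px

104.05px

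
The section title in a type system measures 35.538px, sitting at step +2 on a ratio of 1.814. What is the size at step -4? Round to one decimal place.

1.0px

35.538 ÷ 1.814⁶ = 35.538 ÷ 35.63065 ≈ 0.997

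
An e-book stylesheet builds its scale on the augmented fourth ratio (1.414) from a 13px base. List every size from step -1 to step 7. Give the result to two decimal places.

Step -1: 13.0 ÷ 1.414 = 9.19
Step 0: 13px
Step 1: 13.0 × 1.414 = 18.38
Step 2: 13.0 × 1.414² = 25.99
Step 3: 13.0 × 1.414³ = 36.75
Step 4: 13.0 × 1.414⁴ = 51.97
Step 5: 13.0 × 1.414⁵ = 73.48
Step 6: 13.0 × 1.414⁶ = 103.91
Step 7: 13.0 × 1.414⁷ = 146.92

9.19px, 13.00px, 18.38px, 25.99px, 36.75px, 51.97px, 73.48px, 103.91px, 146.92px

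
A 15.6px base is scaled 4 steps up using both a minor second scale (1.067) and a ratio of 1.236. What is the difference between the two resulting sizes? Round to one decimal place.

Minor second: 15.6 × 1.067⁴ = 20.220px
At 1.236: 15.6 × 1.236⁴ = 36.408px
Difference: 36.408 − 20.220 = 16.188px

16.2px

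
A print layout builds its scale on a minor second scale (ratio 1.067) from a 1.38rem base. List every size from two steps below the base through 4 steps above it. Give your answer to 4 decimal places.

Step -2: 1.38 ÷ 1.067² = 1.2121
Step -1: 1.38 ÷ 1.067 = 1.2933
Step 0: 1.38rem
Step 1: 1.38 × 1.067 = 1.4725
Step 2: 1.38 × 1.067² = 1.5711
Step 3: 1.38 × 1.067³ = 1.6764
Step 4: 1.38 × 1.067⁴ = 1.7887

1.2121rem, 1.2933rem, 1.3800rem, 1.4725rem, 1.5711rem, 1.6764rem, 1.7887rem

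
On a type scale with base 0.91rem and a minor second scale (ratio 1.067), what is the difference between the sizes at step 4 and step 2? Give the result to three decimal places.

0.143rem

Step 2: 0.91 × 1.067² = 1.03602rem
Step 4: 0.91 × 1.067⁴ = 1.17950rem
Difference: 1.17950 − 1.03602 = 0.14348rem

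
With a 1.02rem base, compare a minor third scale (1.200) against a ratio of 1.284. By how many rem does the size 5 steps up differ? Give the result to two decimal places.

Minor third: 1.02 × 1.200⁵ = 2.5381rem
At 1.284: 1.02 × 1.284⁵ = 3.5598rem
Difference: 3.5598 − 2.5381 = 1.0217rem

1.02rem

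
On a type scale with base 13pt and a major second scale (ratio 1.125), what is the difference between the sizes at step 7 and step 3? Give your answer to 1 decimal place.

Step 3: 13.0 × 1.125³ = 18.510pt
Step 7: 13.0 × 1.125⁷ = 29.649pt
Difference: 29.649 − 18.510 = 11.139pt

11.1pt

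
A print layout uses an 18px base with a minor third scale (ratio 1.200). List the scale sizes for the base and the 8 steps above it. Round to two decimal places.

Step 0: 18px
Step 1: 18.0 × 1.200 = 21.60
Step 2: 18.0 × 1.200² = 25.92
Step 3: 18.0 × 1.200³ = 31.10
Step 4: 18.0 × 1.200⁴ = 37.32
Step 5: 18.0 × 1.200⁵ = 44.79
Step 6: 18.0 × 1.200⁶ = 53.75
Step 7: 18.0 × 1.200⁷ = 64.50
Step 8: 18.0 × 1.200⁸ = 77.40

18.00px, 21.60px, 25.92px, 31.10px, 37.32px, 44.79px, 53.75px, 64.50px, 77.40px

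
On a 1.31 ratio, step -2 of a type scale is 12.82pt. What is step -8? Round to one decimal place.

The gap is -8 − (-2) = -6 steps, so the factor is 1.31^-6.
12.82 ÷ 1.31⁶ = 12.82 ÷ 5.05391 ≈ 2.537

2.5pt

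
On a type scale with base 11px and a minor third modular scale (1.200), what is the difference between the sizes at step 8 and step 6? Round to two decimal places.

Step 6: 11.0 × 1.200⁶ = 32.8458px
Step 8: 11.0 × 1.200⁸ = 47.2980px
Difference: 47.2980 − 32.8458 = 14.4522px

14.45px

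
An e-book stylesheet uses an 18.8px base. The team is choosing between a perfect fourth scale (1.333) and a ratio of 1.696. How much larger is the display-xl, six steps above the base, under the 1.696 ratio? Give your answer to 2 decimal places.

341.95px

Perfect fourth: 18.8 × 1.333⁶ = 105.4724px
At 1.696: 18.8 × 1.696⁶ = 447.4175px
Difference: 447.4175 − 105.4724 = 341.9451px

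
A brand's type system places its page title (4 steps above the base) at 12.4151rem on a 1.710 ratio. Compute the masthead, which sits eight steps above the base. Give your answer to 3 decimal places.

106.154rem

Moving from step +4 to step +8 is 4 steps up, so multiply by r⁴.
12.4151 × 1.710⁴ = 12.4151 × 8.55036 ≈ 106.154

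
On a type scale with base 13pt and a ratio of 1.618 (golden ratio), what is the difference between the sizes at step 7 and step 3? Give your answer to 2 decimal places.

Step 3: 13.0 × 1.618³ = 55.0654pt
Step 7: 13.0 × 1.618⁷ = 377.3922pt
Difference: 377.3922 − 55.0654 = 322.3268pt

322.33pt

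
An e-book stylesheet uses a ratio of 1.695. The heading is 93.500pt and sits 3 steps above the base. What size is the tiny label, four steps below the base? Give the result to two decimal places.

2.33pt

93.500 ÷ 1.695⁷ = 93.500 ÷ 40.19647 ≈ 2.326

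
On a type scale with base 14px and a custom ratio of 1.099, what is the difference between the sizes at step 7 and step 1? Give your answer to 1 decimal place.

Step 1: 14.0 × 1.099 = 15.386px
Step 7: 14.0 × 1.099⁷ = 27.109px
Difference: 27.109 − 15.386 = 11.723px

11.7px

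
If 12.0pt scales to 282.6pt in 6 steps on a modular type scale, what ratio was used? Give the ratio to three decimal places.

The ratio satisfies 12.0 × r⁶ = 282.6, so r = (282.6 / 12.0)^(1/6).
r = 23.5500^(1/6) ≈ 1.6930

1.693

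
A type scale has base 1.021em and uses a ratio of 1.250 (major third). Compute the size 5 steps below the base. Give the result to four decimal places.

0.3346em

Every step multiplies by the scale ratio.
1.021 ÷ 1.250⁵ = 1.021 ÷ 3.05176 ≈ 0.3346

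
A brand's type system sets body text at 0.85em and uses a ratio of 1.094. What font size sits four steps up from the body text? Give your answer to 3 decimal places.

1.218em

0.85 × 1.094⁴ = 0.85 × 1.43242 ≈ 1.218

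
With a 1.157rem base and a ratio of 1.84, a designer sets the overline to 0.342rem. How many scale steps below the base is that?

1.84ⁿ = 1.157 / 0.342 = 3.3830
n = ln(3.3830) / ln(1.84) = 1.2188 / 0.6098 ≈ 2.00

2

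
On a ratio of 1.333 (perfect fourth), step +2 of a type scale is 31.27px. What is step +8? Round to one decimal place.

Moving from step +2 to step +8 is 6 steps up, so multiply by r⁶.
31.27 × 1.333⁶ = 31.27 × 5.61023 ≈ 175.432

175.4px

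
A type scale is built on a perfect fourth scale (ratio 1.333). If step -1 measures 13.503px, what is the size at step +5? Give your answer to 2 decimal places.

75.75px

Moving from step -1 to step +5 is 6 steps up, so multiply by r⁶.
13.503 × 1.333⁶ = 13.503 × 5.61023 ≈ 75.755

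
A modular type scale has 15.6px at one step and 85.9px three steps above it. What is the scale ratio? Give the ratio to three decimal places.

1.766

r³ = 85.9 / 15.6, so r = (85.9/15.6)^(1/3).
r = 5.5064^(1/3) ≈ 1.7659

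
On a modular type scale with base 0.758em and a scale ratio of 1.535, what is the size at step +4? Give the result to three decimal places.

0.758 × 1.535⁴ = 0.758 × 5.55180 ≈ 4.208

4.208em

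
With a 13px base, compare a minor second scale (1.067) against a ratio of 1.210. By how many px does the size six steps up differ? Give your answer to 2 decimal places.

21.62px

Minor second: 13.0 × 1.067⁶ = 19.1836px
At 1.210: 13.0 × 1.210⁶ = 40.7996px
Difference: 40.7996 − 19.1836 = 21.6160px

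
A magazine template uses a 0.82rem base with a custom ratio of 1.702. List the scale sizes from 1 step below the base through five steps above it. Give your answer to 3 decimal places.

Step -1: 0.82 ÷ 1.702 = 0.482
Step 0: 0.82rem
Step 1: 0.82 × 1.702 = 1.396
Step 2: 0.82 × 1.702² = 2.375
Step 3: 0.82 × 1.702³ = 4.043
Step 4: 0.82 × 1.702⁴ = 6.881
Step 5: 0.82 × 1.702⁵ = 11.711

0.482rem, 0.820rem, 1.396rem, 2.375rem, 4.043rem, 6.881rem, 11.711rem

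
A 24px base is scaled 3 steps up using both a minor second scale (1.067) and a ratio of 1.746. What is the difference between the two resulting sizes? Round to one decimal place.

Minor second: 24.0 × 1.067³ = 29.154px
At 1.746: 24.0 × 1.746³ = 127.745px
Difference: 127.745 − 29.154 = 98.591px

98.6px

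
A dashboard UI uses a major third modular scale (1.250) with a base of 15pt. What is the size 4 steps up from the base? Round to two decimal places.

36.62pt

Each step on a modular scale multiplies by the ratio, so the size n steps from the base is base × ratioⁿ.
15.0 × 1.250⁴ = 15.0 × 2.44141 ≈ 36.62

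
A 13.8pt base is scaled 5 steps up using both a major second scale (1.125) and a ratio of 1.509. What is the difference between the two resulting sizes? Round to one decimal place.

Major second: 13.8 × 1.125⁵ = 24.868pt
At 1.509: 13.8 × 1.509⁵ = 107.976pt
Difference: 107.976 − 24.868 = 83.108pt

83.1pt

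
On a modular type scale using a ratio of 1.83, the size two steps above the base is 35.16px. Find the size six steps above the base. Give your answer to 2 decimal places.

35.16 × 1.83⁴ = 35.16 × 11.21513 ≈ 394.324

394.32px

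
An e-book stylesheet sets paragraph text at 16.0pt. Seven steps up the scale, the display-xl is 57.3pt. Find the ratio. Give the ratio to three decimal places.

1.200

r⁷ = 57.3 / 16.0, so r = (57.3/16.0)^(1/7).
r = 3.5812^(1/7) ≈ 1.1999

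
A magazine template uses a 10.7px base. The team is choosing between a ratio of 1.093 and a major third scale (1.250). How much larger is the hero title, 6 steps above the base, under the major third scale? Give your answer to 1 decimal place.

At 1.093: 10.7 × 1.093⁶ = 18.243px
Major third: 10.7 × 1.250⁶ = 40.817px
Difference: 40.817 − 18.243 = 22.574px

22.6px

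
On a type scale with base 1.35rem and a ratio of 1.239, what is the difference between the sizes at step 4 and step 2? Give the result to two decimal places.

1.11rem

Step 2: 1.35 × 1.239² = 2.0724rem
Step 4: 1.35 × 1.239⁴ = 3.1814rem
Difference: 3.1814 − 2.0724 = 1.1090rem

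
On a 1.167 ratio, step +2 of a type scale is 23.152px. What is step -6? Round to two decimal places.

23.152 ÷ 1.167⁸ = 23.152 ÷ 3.44007 ≈ 6.730

6.73px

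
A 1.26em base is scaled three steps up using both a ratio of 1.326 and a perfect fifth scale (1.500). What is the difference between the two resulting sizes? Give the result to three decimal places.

At 1.326: 1.26 × 1.326³ = 2.93766em
Perfect fifth: 1.26 × 1.500³ = 4.25250em
Difference: 4.25250 − 2.93766 = 1.31484em

1.315em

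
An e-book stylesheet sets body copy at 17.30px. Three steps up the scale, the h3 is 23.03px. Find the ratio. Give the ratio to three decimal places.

The ratio satisfies 17.30 × r³ = 23.03, so r = (23.03 / 17.30)^(1/3).
r = 1.3312^(1/3) ≈ 1.1001

1.100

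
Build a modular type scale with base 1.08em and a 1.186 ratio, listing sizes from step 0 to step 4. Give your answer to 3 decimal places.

1.080em, 1.281em, 1.519em, 1.802em, 2.137em

Step 0: 1.08em
Step 1: 1.08 × 1.186 = 1.281
Step 2: 1.08 × 1.186² = 1.519
Step 3: 1.08 × 1.186³ = 1.802
Step 4: 1.08 × 1.186⁴ = 2.137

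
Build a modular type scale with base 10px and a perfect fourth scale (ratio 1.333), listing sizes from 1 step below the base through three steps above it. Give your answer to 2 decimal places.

7.50px, 10.00px, 13.33px, 17.77px, 23.69px

Step -1: 10.0 ÷ 1.333 = 7.50
Step 0: 10px
Step 1: 10.0 × 1.333 = 13.33
Step 2: 10.0 × 1.333² = 17.77
Step 3: 10.0 × 1.333³ = 23.69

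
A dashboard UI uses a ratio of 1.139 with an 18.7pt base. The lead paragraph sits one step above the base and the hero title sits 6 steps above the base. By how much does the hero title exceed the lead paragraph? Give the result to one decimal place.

19.5pt

Step 1: 18.7 × 1.139 = 21.299pt
Step 6: 18.7 × 1.139⁶ = 40.830pt
Difference: 40.830 − 21.299 = 19.531pt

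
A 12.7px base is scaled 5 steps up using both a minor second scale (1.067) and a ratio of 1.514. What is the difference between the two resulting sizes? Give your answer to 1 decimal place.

83.5px

Minor second: 12.7 × 1.067⁵ = 17.564px
At 1.514: 12.7 × 1.514⁵ = 101.026px
Difference: 101.026 − 17.564 = 83.462px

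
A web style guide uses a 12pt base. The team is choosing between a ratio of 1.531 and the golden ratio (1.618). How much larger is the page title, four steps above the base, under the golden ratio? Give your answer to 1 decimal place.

At 1.531: 12.0 × 1.531⁴ = 65.930pt
Golden ratio: 12.0 × 1.618⁴ = 82.242pt
Difference: 82.242 − 65.930 = 16.312pt

16.3pt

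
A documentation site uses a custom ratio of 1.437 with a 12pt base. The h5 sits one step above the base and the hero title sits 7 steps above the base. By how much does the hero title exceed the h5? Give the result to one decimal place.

Step 1: 12.0 × 1.437 = 17.244pt
Step 7: 12.0 × 1.437⁷ = 151.837pt
Difference: 151.837 − 17.244 = 134.593pt

134.6pt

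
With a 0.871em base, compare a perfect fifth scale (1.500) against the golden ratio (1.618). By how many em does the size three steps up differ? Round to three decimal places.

0.750em

Perfect fifth: 0.871 × 1.500³ = 2.93962em
Golden ratio: 0.871 × 1.618³ = 3.68938em
Difference: 3.68938 − 2.93962 = 0.74976em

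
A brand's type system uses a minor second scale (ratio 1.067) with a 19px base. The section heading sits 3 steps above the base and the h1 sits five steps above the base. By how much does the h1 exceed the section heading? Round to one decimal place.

3.2px

Step 3: 19.0 × 1.067³ = 23.081px
Step 5: 19.0 × 1.067⁵ = 26.277px
Difference: 26.277 − 23.081 = 3.196px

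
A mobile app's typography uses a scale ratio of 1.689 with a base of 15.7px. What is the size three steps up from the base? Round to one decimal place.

75.6px

A modular type scale is a geometric sequence: sizeₙ = base × rⁿ.
15.7 × 1.689³ = 15.7 × 4.81825 ≈ 75.65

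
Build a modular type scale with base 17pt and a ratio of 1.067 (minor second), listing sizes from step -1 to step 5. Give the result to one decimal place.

15.9pt, 17.0pt, 18.1pt, 19.4pt, 20.7pt, 22.0pt, 23.5pt

Step -1: 17.0 ÷ 1.067 = 15.9
Step 0: 17pt
Step 1: 17.0 × 1.067 = 18.1
Step 2: 17.0 × 1.067² = 19.4
Step 3: 17.0 × 1.067³ = 20.7
Step 4: 17.0 × 1.067⁴ = 22.0
Step 5: 17.0 × 1.067⁵ = 23.5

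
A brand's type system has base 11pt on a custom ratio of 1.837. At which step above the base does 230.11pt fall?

1.837ⁿ = 230.11 / 11 = 20.9191
n = ln(20.9191) / ln(1.837) = 3.0407 / 0.6081 ≈ 5.00

5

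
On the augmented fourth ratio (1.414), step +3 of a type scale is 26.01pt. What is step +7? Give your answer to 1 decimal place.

104.0pt

26.01 × 1.414⁴ = 26.01 × 3.99758 ≈ 103.977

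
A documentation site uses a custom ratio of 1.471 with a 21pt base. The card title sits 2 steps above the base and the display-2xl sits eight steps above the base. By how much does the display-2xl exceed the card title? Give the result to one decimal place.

Step 2: 21.0 × 1.471² = 45.441pt
Step 8: 21.0 × 1.471⁸ = 460.384pt
Difference: 460.384 − 45.441 = 414.943pt

414.9pt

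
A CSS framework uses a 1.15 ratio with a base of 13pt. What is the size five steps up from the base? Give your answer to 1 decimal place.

Each step on a modular scale multiplies by the ratio, so the size n steps from the base is base × ratioⁿ.
13.0 × 1.15⁵ = 13.0 × 2.01136 ≈ 26.15

26.1pt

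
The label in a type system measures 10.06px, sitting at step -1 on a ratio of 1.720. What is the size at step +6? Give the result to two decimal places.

448.02px

10.06 × 1.720⁷ = 10.06 × 44.53476 ≈ 448.020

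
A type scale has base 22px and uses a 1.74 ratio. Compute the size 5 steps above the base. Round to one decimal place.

350.9px

A modular type scale is a geometric sequence: sizeₙ = base × rⁿ.
22.0 × 1.74⁵ = 22.0 × 15.94947 ≈ 350.89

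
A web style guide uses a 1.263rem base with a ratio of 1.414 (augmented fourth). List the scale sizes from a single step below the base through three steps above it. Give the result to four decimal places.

0.8932rem, 1.2630rem, 1.7859rem, 2.5252rem, 3.5707rem

Step -1: 1.263 ÷ 1.414 = 0.8932
Step 0: 1.263rem
Step 1: 1.263 × 1.414 = 1.7859
Step 2: 1.263 × 1.414² = 2.5252
Step 3: 1.263 × 1.414³ = 3.5707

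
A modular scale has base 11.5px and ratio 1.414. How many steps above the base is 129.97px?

7

1.414ⁿ = 129.97 / 11.5 = 11.3017
n = ln(11.3017) / ln(1.414) = 2.4250 / 0.3464 ≈ 7.00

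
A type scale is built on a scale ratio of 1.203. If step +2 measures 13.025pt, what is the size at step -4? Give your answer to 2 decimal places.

4.30pt

Moving from step +2 to step -4 is 6 steps down, so divide by r⁶.
13.025 ÷ 1.203⁶ = 13.025 ÷ 3.03105 ≈ 4.297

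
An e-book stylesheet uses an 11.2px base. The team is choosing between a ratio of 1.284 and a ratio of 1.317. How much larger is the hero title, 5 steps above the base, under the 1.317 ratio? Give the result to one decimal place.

5.3px

At 1.284: 11.2 × 1.284⁵ = 39.088px
At 1.317: 11.2 × 1.317⁵ = 44.376px
Difference: 44.376 − 39.088 = 5.288px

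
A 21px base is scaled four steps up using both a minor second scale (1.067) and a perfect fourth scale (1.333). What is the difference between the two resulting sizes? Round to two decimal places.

39.08px

Minor second: 21.0 × 1.067⁴ = 27.2193px
Perfect fourth: 21.0 × 1.333⁴ = 66.3040px
Difference: 66.3040 − 27.2193 = 39.0847px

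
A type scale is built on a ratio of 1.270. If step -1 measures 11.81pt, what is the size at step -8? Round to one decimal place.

2.2pt

The gap is -8 − (-1) = -7 steps, so the factor is 1.270^-7.
11.81 ÷ 1.270⁷ = 11.81 ÷ 5.32876 ≈ 2.216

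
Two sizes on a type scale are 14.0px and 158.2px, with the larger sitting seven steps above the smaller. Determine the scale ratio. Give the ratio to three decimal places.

1.414

r⁷ = 158.2 / 14.0, so r = (158.2/14.0)^(1/7).
r = 11.3000^(1/7) ≈ 1.4140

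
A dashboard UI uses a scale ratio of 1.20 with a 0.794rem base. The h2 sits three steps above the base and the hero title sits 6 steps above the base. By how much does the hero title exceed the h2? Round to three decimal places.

0.999rem

Step 3: 0.794 × 1.20³ = 1.37203rem
Step 6: 0.794 × 1.20⁶ = 2.37087rem
Difference: 2.37087 − 1.37203 = 0.99884rem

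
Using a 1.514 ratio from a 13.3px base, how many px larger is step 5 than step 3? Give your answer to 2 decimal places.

Step 3: 13.3 × 1.514³ = 46.1561px
Step 5: 13.3 × 1.514⁵ = 105.7989px
Difference: 105.7989 − 46.1561 = 59.6428px

59.64px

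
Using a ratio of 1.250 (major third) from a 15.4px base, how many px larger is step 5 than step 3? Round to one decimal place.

Step 3: 15.4 × 1.250³ = 30.078px
Step 5: 15.4 × 1.250⁵ = 46.997px
Difference: 46.997 − 30.078 = 16.919px

16.9px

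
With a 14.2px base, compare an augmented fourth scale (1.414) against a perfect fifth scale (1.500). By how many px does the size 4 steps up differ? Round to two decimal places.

15.12px

Augmented fourth: 14.2 × 1.414⁴ = 56.7657px
Perfect fifth: 14.2 × 1.500⁴ = 71.8875px
Difference: 71.8875 − 56.7657 = 15.1218px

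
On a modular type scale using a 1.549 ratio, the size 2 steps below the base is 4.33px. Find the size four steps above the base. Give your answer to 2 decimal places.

4.33 × 1.549⁶ = 4.33 × 13.81365 ≈ 59.813

59.81px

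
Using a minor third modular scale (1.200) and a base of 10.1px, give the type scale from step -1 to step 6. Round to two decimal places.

8.42px, 10.10px, 12.12px, 14.54px, 17.45px, 20.94px, 25.13px, 30.16px

Step -1: 10.1 ÷ 1.200 = 8.42
Step 0: 10.1px
Step 1: 10.1 × 1.200 = 12.12
Step 2: 10.1 × 1.200² = 14.54
Step 3: 10.1 × 1.200³ = 17.45
Step 4: 10.1 × 1.200⁴ = 20.94
Step 5: 10.1 × 1.200⁵ = 25.13
Step 6: 10.1 × 1.200⁶ = 30.16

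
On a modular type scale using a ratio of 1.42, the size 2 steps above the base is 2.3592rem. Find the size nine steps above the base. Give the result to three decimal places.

27.465rem

2.3592 × 1.42⁷ = 2.3592 × 11.64175 ≈ 27.465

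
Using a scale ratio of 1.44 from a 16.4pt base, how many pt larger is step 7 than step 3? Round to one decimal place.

161.6pt

Step 3: 16.4 × 1.44³ = 48.970pt
Step 7: 16.4 × 1.44⁷ = 210.563pt
Difference: 210.563 − 48.970 = 161.593pt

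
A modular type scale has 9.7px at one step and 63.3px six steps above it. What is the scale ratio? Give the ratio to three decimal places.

r⁶ = 63.3 / 9.7, so r = (63.3/9.7)^(1/6).
r = 6.5258^(1/6) ≈ 1.3670

1.367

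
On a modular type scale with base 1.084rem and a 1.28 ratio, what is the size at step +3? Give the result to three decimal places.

2.273rem

1.084 × 1.28³ = 1.084 × 2.09715 ≈ 2.273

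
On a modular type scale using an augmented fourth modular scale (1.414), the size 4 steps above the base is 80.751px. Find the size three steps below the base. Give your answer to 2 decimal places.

80.751 ÷ 1.414⁷ = 80.751 ÷ 11.30175 ≈ 7.145

7.14px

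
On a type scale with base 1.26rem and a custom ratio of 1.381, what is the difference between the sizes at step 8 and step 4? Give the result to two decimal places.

Step 4: 1.26 × 1.381⁴ = 4.5830rem
Step 8: 1.26 × 1.381⁸ = 16.6694rem
Difference: 16.6694 − 4.5830 = 12.0864rem

12.09rem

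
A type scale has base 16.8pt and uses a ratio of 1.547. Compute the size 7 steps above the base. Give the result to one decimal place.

356.2pt

Every step multiplies by the scale ratio.
16.8 × 1.547⁷ = 16.8 × 21.20470 ≈ 356.24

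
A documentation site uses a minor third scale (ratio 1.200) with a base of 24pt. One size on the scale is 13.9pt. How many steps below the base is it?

1.200ⁿ = 24 / 13.9 = 1.7266
n = ln(1.7266) / ln(1.200) = 0.5462 / 0.1823 ≈ 3.00

3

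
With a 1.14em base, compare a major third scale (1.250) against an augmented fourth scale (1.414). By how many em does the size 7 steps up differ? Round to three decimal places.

Major third: 1.14 × 1.250⁷ = 5.43594em
Augmented fourth: 1.14 × 1.414⁷ = 12.88400em
Difference: 12.88400 − 5.43594 = 7.44806em

7.448em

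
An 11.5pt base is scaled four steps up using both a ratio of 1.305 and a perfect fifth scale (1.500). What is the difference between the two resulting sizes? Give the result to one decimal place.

24.9pt

At 1.305: 11.5 × 1.305⁴ = 33.353pt
Perfect fifth: 11.5 × 1.500⁴ = 58.219pt
Difference: 58.219 − 33.353 = 24.866pt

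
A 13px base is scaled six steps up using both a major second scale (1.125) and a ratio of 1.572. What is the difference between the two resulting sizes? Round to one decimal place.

Major second: 13.0 × 1.125⁶ = 26.355px
At 1.572: 13.0 × 1.572⁶ = 196.182px
Difference: 196.182 − 26.355 = 169.827px

169.8px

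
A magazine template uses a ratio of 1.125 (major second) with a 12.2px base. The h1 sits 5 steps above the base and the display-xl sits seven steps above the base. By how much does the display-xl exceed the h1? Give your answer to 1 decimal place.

Step 5: 12.2 × 1.125⁵ = 21.985px
Step 7: 12.2 × 1.125⁷ = 27.825px
Difference: 27.825 − 21.985 = 5.840px

5.8px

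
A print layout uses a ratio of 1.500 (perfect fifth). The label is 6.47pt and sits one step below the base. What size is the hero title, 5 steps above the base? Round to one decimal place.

73.7pt

Moving from step -1 to step +5 is 6 steps up, so multiply by r⁶.
6.47 × 1.500⁶ = 6.47 × 11.39062 ≈ 73.697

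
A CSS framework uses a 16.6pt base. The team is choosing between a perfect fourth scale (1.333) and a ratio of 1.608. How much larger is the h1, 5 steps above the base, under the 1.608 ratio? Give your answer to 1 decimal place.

108.6pt

Perfect fourth: 16.6 × 1.333⁵ = 69.865pt
At 1.608: 16.6 × 1.608⁵ = 178.459pt
Difference: 178.459 − 69.865 = 108.594pt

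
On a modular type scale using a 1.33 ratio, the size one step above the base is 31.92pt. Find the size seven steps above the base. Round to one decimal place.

Moving from step +1 to step +7 is 6 steps up, so multiply by r⁶.
31.92 × 1.33⁶ = 31.92 × 5.53490 ≈ 176.674

176.7pt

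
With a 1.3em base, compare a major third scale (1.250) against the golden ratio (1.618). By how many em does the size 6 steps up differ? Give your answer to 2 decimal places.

Major third: 1.3 × 1.250⁶ = 4.9591em
Golden ratio: 1.3 × 1.618⁶ = 23.3246em
Difference: 23.3246 − 4.9591 = 18.3655em

18.37em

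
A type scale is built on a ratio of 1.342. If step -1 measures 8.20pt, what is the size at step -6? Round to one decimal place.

1.9pt

8.20 ÷ 1.342⁵ = 8.20 ÷ 4.35274 ≈ 1.884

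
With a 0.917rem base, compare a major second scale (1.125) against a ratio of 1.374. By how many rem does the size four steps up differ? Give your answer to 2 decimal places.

Major second: 0.917 × 1.125⁴ = 1.4689rem
At 1.374: 0.917 × 1.374⁴ = 3.2683rem
Difference: 3.2683 − 1.4689 = 1.7994rem

1.80rem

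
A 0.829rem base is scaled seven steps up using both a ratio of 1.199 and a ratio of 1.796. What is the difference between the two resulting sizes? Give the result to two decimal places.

At 1.199: 0.829 × 1.199⁷ = 2.9532rem
At 1.796: 0.829 × 1.796⁷ = 49.9688rem
Difference: 49.9688 − 2.9532 = 47.0156rem

47.02rem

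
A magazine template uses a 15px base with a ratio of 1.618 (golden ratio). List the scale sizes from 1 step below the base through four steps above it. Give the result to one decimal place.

9.3px, 15.0px, 24.3px, 39.3px, 63.5px, 102.8px

Step -1: 15.0 ÷ 1.618 = 9.3
Step 0: 15px
Step 1: 15.0 × 1.618 = 24.3
Step 2: 15.0 × 1.618² = 39.3
Step 3: 15.0 × 1.618³ = 63.5
Step 4: 15.0 × 1.618⁴ = 102.8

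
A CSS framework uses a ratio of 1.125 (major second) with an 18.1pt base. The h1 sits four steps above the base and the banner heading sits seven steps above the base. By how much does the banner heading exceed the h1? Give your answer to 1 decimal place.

12.3pt

Step 4: 18.1 × 1.125⁴ = 28.993pt
Step 7: 18.1 × 1.125⁷ = 41.281pt
Difference: 41.281 − 28.993 = 12.288pt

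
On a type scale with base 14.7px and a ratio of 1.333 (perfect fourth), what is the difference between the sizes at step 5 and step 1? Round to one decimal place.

Step 1: 14.7 × 1.333 = 19.595px
Step 5: 14.7 × 1.333⁵ = 61.868px
Difference: 61.868 − 19.595 = 42.273px

42.3px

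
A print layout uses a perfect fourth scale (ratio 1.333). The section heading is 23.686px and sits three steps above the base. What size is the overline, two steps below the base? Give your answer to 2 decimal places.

5.63px

Moving from step +3 to step -2 is 5 steps down, so divide by r⁵.
23.686 ÷ 1.333⁵ = 23.686 ÷ 4.20873 ≈ 5.628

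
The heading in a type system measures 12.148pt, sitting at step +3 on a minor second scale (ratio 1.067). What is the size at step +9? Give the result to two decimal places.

The gap is 9 − (3) = 6 steps, so the factor is 1.067^6.
12.148 × 1.067⁶ = 12.148 × 1.47566 ≈ 17.926

17.93pt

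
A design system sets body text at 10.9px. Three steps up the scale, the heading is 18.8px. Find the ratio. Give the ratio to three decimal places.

1.199

The ratio satisfies 10.9 × r³ = 18.8, so r = (18.8 / 10.9)^(1/3).
r = 1.7248^(1/3) ≈ 1.1993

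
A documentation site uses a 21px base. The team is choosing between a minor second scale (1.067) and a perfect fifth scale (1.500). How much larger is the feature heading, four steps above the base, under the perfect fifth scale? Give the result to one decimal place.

79.1px

Minor second: 21.0 × 1.067⁴ = 27.219px
Perfect fifth: 21.0 × 1.500⁴ = 106.312px
Difference: 106.312 − 27.219 = 79.093px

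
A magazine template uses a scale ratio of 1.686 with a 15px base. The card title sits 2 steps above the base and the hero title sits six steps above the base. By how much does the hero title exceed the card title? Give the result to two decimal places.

Step 2: 15.0 × 1.686² = 42.6389px
Step 6: 15.0 × 1.686⁶ = 344.5376px
Difference: 344.5376 − 42.6389 = 301.8987px

301.90px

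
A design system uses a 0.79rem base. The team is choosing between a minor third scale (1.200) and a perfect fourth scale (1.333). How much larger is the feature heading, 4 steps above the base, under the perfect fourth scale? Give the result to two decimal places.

Minor third: 0.79 × 1.200⁴ = 1.6381rem
Perfect fourth: 0.79 × 1.333⁴ = 2.4943rem
Difference: 2.4943 − 1.6381 = 0.8562rem

0.86rem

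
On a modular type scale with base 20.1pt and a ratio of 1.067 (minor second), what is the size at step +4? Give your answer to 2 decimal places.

20.1 × 1.067⁴ = 20.1 × 1.29616 ≈ 26.05

26.05pt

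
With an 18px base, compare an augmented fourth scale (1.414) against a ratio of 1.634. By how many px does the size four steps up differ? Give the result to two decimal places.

Augmented fourth: 18.0 × 1.414⁴ = 71.9565px
At 1.634: 18.0 × 1.634⁴ = 128.3160px
Difference: 128.3160 − 71.9565 = 56.3595px

56.36px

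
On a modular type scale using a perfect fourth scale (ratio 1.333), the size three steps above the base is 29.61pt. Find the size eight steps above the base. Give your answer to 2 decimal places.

Moving from step +3 to step +8 is 5 steps up, so multiply by r⁵.
29.61 × 1.333⁵ = 29.61 × 4.20873 ≈ 124.620

124.62pt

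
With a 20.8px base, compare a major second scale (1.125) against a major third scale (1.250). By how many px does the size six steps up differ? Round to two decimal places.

37.18px

Major second: 20.8 × 1.125⁶ = 42.1676px
Major third: 20.8 × 1.250⁶ = 79.3457px
Difference: 79.3457 − 42.1676 = 37.1781px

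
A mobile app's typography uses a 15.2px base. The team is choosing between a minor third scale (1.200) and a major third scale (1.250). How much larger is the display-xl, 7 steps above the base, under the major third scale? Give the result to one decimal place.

18.0px

Minor third: 15.2 × 1.200⁷ = 54.464px
Major third: 15.2 × 1.250⁷ = 72.479px
Difference: 72.479 − 54.464 = 18.015px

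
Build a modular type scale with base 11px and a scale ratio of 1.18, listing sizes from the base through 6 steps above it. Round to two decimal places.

Step 0: 11px
Step 1: 11.0 × 1.18 = 12.98
Step 2: 11.0 × 1.18² = 15.32
Step 3: 11.0 × 1.18³ = 18.07
Step 4: 11.0 × 1.18⁴ = 21.33
Step 5: 11.0 × 1.18⁵ = 25.17
Step 6: 11.0 × 1.18⁶ = 29.70

11.00px, 12.98px, 15.32px, 18.07px, 21.33px, 25.17px, 29.70px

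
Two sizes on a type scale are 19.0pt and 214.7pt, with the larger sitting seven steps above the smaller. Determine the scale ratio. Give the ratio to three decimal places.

1.414

The ratio satisfies 19.0 × r⁷ = 214.7, so r = (214.7 / 19.0)^(1/7).
r = 11.3000^(1/7) ≈ 1.4140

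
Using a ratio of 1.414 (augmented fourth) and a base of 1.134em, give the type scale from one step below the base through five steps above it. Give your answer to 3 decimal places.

Step -1: 1.134 ÷ 1.414 = 0.802
Step 0: 1.134em
Step 1: 1.134 × 1.414 = 1.603
Step 2: 1.134 × 1.414² = 2.267
Step 3: 1.134 × 1.414³ = 3.206
Step 4: 1.134 × 1.414⁴ = 4.533
Step 5: 1.134 × 1.414⁵ = 6.410

0.802em, 1.134em, 1.603em, 2.267em, 3.206em, 4.533em, 6.410em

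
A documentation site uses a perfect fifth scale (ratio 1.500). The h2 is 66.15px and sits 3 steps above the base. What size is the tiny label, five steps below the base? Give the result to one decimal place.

2.6px

66.15 ÷ 1.500⁸ = 66.15 ÷ 25.62891 ≈ 2.581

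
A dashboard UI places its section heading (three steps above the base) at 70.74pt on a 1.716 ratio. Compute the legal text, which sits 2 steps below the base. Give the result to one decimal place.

4.8pt

70.74 ÷ 1.716⁵ = 70.74 ÷ 14.87943 ≈ 4.754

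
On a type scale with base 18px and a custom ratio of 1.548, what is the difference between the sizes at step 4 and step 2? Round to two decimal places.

Step 2: 18.0 × 1.548² = 43.1335px
Step 4: 18.0 × 1.548⁴ = 103.3609px
Difference: 103.3609 − 43.1335 = 60.2274px

60.23px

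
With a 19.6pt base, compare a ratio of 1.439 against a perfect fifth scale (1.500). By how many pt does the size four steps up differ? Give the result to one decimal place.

At 1.439: 19.6 × 1.439⁴ = 84.043pt
Perfect fifth: 19.6 × 1.500⁴ = 99.225pt
Difference: 99.225 − 84.043 = 15.182pt

15.2pt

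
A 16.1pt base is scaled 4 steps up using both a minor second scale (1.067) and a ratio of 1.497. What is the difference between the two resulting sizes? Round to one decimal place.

Minor second: 16.1 × 1.067⁴ = 20.868pt
At 1.497: 16.1 × 1.497⁴ = 80.856pt
Difference: 80.856 − 20.868 = 59.988pt

60.0pt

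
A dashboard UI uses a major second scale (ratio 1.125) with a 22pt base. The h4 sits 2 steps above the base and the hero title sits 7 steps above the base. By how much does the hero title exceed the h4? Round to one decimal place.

Step 2: 22.0 × 1.125² = 27.844pt
Step 7: 22.0 × 1.125⁷ = 50.175pt
Difference: 50.175 − 27.844 = 22.331pt

22.3pt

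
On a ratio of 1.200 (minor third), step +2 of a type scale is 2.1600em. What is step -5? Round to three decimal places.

2.1600 ÷ 1.200⁷ = 2.1600 ÷ 3.58318 ≈ 0.603

0.603em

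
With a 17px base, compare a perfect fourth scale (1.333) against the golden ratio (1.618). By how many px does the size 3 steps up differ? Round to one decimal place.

31.7px

Perfect fourth: 17.0 × 1.333³ = 40.266px
Golden ratio: 17.0 × 1.618³ = 72.009px
Difference: 72.009 − 40.266 = 31.743px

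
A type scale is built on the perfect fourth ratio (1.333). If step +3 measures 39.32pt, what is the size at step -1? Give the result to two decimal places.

12.45pt

Moving from step +3 to step -1 is 4 steps down, so divide by r⁴.
39.32 ÷ 1.333⁴ = 39.32 ÷ 3.15733 ≈ 12.454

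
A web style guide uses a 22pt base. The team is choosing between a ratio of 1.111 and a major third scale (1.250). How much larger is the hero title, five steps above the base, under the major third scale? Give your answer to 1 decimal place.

At 1.111: 22.0 × 1.111⁵ = 37.239pt
Major third: 22.0 × 1.250⁵ = 67.139pt
Difference: 67.139 − 37.239 = 29.900pt

29.9pt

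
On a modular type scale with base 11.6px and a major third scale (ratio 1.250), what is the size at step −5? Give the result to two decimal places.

11.6 ÷ 1.250⁵ = 11.6 ÷ 3.05176 ≈ 3.80

3.80px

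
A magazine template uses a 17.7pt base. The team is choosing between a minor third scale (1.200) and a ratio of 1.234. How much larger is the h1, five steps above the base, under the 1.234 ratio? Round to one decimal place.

Minor third: 17.7 × 1.200⁵ = 44.043pt
At 1.234: 17.7 × 1.234⁵ = 50.646pt
Difference: 50.646 − 44.043 = 6.603pt

6.6pt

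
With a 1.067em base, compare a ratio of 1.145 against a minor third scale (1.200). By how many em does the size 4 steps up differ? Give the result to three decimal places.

At 1.145: 1.067 × 1.145⁴ = 1.83395em
Minor third: 1.067 × 1.200⁴ = 2.21253em
Difference: 2.21253 − 1.83395 = 0.37858em

0.379em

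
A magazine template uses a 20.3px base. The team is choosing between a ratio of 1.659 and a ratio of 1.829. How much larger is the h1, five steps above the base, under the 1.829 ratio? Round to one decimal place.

At 1.659: 20.3 × 1.659⁵ = 255.110px
At 1.829: 20.3 × 1.829⁵ = 415.494px
Difference: 415.494 − 255.110 = 160.384px

160.4px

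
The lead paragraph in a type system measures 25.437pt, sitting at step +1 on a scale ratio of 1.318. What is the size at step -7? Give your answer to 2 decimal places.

2.79pt

The gap is -7 − (1) = -8 steps, so the factor is 1.318^-8.
25.437 ÷ 1.318⁸ = 25.437 ÷ 9.10591 ≈ 2.793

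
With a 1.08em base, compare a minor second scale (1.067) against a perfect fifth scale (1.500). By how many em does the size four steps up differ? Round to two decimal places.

4.07em

Minor second: 1.08 × 1.067⁴ = 1.3998em
Perfect fifth: 1.08 × 1.500⁴ = 5.4675em
Difference: 5.4675 − 1.3998 = 4.0677em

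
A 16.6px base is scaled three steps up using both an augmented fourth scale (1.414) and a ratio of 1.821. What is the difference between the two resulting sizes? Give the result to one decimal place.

Augmented fourth: 16.6 × 1.414³ = 46.931px
At 1.821: 16.6 × 1.821³ = 100.239px
Difference: 100.239 − 46.931 = 53.308px

53.3px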